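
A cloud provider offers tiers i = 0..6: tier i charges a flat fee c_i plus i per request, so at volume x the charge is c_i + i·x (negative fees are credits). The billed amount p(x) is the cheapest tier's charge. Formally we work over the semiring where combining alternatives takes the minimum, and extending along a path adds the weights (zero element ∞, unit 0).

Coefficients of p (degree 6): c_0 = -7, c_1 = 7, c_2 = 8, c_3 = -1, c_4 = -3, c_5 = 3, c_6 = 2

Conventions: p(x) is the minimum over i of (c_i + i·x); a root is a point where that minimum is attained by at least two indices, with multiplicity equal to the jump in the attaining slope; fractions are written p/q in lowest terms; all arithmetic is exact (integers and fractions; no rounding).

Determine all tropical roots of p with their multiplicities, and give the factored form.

hull edge (i=0, c=-7) to (i=4, c=-3): slope 1, span 4
hull edge (i=4, c=-3) to (i=6, c=2): slope 5/2, span 2
Factored form: p(x) = 2 ⊗ (x ⊕ (-5/2)) ⊗ (x ⊕ (-5/2)) ⊗ (x ⊕ (-1)) ⊗ (x ⊕ (-1)) ⊗ (x ⊕ (-1)) ⊗ (x ⊕ (-1))
Answer: roots = -5/2 (mult 2), -1 (mult 4)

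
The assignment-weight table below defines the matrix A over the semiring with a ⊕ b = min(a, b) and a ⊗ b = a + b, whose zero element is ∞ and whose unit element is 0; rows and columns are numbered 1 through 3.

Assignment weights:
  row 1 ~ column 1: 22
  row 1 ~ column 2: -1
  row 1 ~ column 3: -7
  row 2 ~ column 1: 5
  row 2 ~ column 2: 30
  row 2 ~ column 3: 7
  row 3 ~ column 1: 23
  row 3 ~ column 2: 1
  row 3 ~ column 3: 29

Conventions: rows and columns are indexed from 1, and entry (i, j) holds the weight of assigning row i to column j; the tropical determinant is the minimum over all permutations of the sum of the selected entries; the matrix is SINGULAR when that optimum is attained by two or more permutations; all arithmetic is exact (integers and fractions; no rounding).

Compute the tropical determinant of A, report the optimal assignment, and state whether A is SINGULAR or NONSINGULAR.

σ = (1, 2, 3): 22 + 30 + 29 = 81
σ = (1, 3, 2): 22 + 7 + 1 = 30
σ = (2, 1, 3): (-1) + 5 + 29 = 33
σ = (2, 3, 1): (-1) + 7 + 23 = 29
σ = (3, 1, 2): (-7) + 5 + 1 = -1
σ = (3, 2, 1): (-7) + 30 + 23 = 46
Optimal value attained by: σ = (3, 1, 2).
Answer: det⊕(A) = -1; verdict: NONSINGULAR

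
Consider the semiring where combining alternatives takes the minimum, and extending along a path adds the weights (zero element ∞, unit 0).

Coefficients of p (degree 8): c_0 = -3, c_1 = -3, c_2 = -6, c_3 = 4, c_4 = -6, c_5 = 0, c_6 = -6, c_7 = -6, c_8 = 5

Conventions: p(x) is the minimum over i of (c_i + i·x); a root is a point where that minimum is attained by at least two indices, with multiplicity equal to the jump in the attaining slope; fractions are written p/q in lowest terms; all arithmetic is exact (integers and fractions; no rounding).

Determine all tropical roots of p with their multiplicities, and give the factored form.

hull edge (i=0, c=-3) to (i=2, c=-6): slope -3/2, span 2
hull edge (i=2, c=-6) to (i=7, c=-6): slope 0, span 5
hull edge (i=7, c=-6) to (i=8, c=5): slope 11, span 1
Factored form: p(x) = 5 ⊗ (x ⊕ (-11)) ⊗ (x ⊕ 0) ⊗ (x ⊕ 0) ⊗ (x ⊕ 0) ⊗ (x ⊕ 0) ⊗ (x ⊕ 0) ⊗ (x ⊕ 3/2) ⊗ (x ⊕ 3/2)
Answer: roots = -11 (mult 1), 0 (mult 5), 3/2 (mult 2)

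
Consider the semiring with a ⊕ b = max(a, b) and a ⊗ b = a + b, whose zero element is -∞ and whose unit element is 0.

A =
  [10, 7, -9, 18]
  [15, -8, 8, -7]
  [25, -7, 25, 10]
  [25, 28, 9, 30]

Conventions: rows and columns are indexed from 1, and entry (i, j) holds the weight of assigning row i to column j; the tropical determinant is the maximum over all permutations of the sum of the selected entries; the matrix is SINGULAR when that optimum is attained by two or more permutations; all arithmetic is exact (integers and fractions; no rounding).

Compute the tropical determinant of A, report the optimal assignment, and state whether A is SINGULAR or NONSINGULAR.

σ = (1, 2, 3, 4): 10 + (-8) + 25 + 30 = 57
σ = (1, 2, 4, 3): 10 + (-8) + 10 + 9 = 21
σ = (1, 3, 2, 4): 10 + 8 + (-7) + 30 = 41
σ = (1, 3, 4, 2): 10 + 8 + 10 + 28 = 56
σ = (1, 4, 2, 3): 10 + (-7) + (-7) + 9 = 5
σ = (1, 4, 3, 2): 10 + (-7) + 25 + 28 = 56
σ = (2, 1, 3, 4): 7 + 15 + 25 + 30 = 77
σ = (2, 1, 4, 3): 7 + 15 + 10 + 9 = 41
σ = (2, 3, 1, 4): 7 + 8 + 25 + 30 = 70
σ = (2, 3, 4, 1): 7 + 8 + 10 + 25 = 50
σ = (2, 4, 1, 3): 7 + (-7) + 25 + 9 = 34
σ = (2, 4, 3, 1): 7 + (-7) + 25 + 25 = 50
σ = (3, 1, 2, 4): (-9) + 15 + (-7) + 30 = 29
σ = (3, 1, 4, 2): (-9) + 15 + 10 + 28 = 44
σ = (3, 2, 1, 4): (-9) + (-8) + 25 + 30 = 38
σ = (3, 2, 4, 1): (-9) + (-8) + 10 + 25 = 18
σ = (3, 4, 1, 2): (-9) + (-7) + 25 + 28 = 37
σ = (3, 4, 2, 1): (-9) + (-7) + (-7) + 25 = 2
σ = (4, 1, 2, 3): 18 + 15 + (-7) + 9 = 35
σ = (4, 1, 3, 2): 18 + 15 + 25 + 28 = 86
σ = (4, 2, 1, 3): 18 + (-8) + 25 + 9 = 44
σ = (4, 2, 3, 1): 18 + (-8) + 25 + 25 = 60
σ = (4, 3, 1, 2): 18 + 8 + 25 + 28 = 79
σ = (4, 3, 2, 1): 18 + 8 + (-7) + 25 = 44
Optimal value attained by: σ = (4, 1, 3, 2).
Answer: det⊕(A) = 86; verdict: NONSINGULAR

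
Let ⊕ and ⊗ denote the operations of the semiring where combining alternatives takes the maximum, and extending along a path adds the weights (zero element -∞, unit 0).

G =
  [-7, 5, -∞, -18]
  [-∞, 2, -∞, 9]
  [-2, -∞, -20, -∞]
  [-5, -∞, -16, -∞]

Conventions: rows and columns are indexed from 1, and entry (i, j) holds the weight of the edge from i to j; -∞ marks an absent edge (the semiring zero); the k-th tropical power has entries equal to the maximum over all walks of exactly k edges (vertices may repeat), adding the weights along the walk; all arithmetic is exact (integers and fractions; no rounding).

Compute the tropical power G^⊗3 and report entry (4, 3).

G^⊗2:
  [-14, 7, -34, 14]
  [4, 4, -7, 11]
  [-9, 3, -40, -20]
  [-12, 0, -36, -23]
G^⊗3:
  [9, 9, -2, 16]
  [6, 9, -5, 13]
  [-16, 5, -36, 12]
  [-19, 2, -39, 9]
Key observation: the optimum is the walk 4->1->4->3, with weight (-5) + (-18) + (-16) = -39.
Optimal value attained by: walk 4->1->4->3.
Answer: (G^⊗3)[4][3] = -39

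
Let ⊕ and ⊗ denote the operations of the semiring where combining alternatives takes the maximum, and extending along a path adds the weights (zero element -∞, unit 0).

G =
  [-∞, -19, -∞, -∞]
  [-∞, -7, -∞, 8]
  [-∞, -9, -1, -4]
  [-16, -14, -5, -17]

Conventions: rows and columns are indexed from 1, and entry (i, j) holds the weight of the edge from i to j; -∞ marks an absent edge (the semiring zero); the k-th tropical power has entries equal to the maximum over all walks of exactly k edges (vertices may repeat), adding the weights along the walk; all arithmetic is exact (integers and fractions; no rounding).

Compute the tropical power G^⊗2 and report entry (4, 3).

G^⊗2:
  [-∞, -26, -∞, -11]
  [-8, -6, 3, 1]
  [-20, -10, -2, -1]
  [-33, -14, -6, -6]
Key observation: the optimum is the walk 4->3->3, with weight (-5) + (-1) = -6.
Optimal value attained by: walk 4->3->3.
Answer: (G^⊗2)[4][3] = -6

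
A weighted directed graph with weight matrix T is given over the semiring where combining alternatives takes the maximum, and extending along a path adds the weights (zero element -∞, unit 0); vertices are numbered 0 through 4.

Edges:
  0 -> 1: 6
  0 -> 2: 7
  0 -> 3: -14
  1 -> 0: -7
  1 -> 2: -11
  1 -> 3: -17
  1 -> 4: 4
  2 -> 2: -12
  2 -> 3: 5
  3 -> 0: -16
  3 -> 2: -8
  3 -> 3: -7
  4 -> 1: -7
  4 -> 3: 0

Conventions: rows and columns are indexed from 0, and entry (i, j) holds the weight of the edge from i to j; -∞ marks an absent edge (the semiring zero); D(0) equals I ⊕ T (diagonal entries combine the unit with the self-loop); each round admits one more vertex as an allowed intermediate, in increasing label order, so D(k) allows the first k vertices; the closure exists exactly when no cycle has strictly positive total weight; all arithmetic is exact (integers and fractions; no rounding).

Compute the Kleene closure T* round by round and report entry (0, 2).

D(0):
  [0, 6, 7, -14, -∞]
  [-7, 0, -11, -17, 4]
  [-∞, -∞, 0, 5, -∞]
  [-16, -∞, -8, 0, -∞]
  [-∞, -7, -∞, 0, 0]
D(1):
  [0, 6, 7, -14, -∞]
  [-7, 0, 0, -17, 4]
  [-∞, -∞, 0, 5, -∞]
  [-16, -10, -8, 0, -∞]
  [-∞, -7, -∞, 0, 0]
D(2):
  [0, 6, 7, -11, 10]
  [-7, 0, 0, -17, 4]
  [-∞, -∞, 0, 5, -∞]
  [-16, -10, -8, 0, -6]
  [-14, -7, -7, 0, 0]
D(3):
  [0, 6, 7, 12, 10]
  [-7, 0, 0, 5, 4]
  [-∞, -∞, 0, 5, -∞]
  [-16, -10, -8, 0, -6]
  [-14, -7, -7, 0, 0]
D(4):
  [0, 6, 7, 12, 10]
  [-7, 0, 0, 5, 4]
  [-11, -5, 0, 5, -1]
  [-16, -10, -8, 0, -6]
  [-14, -7, -7, 0, 0]
D(5):
  [0, 6, 7, 12, 10]
  [-7, 0, 0, 5, 4]
  [-11, -5, 0, 5, -1]
  [-16, -10, -8, 0, -6]
  [-14, -7, -7, 0, 0]
Answer: T*[0][2] = 7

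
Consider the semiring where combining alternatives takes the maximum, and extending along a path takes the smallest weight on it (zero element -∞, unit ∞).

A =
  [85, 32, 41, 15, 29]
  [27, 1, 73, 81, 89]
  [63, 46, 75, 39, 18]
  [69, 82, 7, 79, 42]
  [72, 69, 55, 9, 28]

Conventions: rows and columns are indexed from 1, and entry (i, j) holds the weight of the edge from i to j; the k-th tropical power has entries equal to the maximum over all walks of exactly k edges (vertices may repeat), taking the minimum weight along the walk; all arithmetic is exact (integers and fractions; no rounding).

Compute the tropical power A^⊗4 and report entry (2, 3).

A^⊗2:
  [85, 41, 41, 39, 32]
  [72, 81, 73, 79, 42]
  [63, 46, 75, 46, 46]
  [69, 79, 73, 81, 82]
  [72, 46, 69, 69, 69]
A^⊗3:
  [85, 41, 41, 41, 41]
  [72, 79, 73, 81, 81]
  [63, 46, 75, 46, 46]
  [72, 81, 73, 79, 79]
  [72, 69, 69, 69, 46]
A^⊗4:
  [85, 41, 41, 41, 41]
  [72, 81, 73, 79, 79]
  [63, 46, 75, 46, 46]
  [72, 79, 73, 81, 81]
  [72, 69, 69, 69, 69]
Key observation: the optimum is the walk 2->3->3->3->3, with weight 73 min 75 min 75 min 75 = 73.
Optimal value attained by: walk 2->3->3->3->3.
Answer: (A^⊗4)[2][3] = 73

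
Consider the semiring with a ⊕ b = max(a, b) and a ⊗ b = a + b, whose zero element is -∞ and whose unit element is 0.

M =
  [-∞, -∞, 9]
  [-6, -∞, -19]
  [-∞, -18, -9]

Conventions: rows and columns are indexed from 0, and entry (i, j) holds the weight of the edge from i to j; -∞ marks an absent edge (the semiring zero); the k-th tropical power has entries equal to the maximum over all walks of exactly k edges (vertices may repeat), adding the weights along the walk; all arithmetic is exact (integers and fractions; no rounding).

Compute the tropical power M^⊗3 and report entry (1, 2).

M^⊗2:
  [-∞, -9, 0]
  [-∞, -37, 3]
  [-24, -27, -18]
M^⊗3:
  [-15, -18, -9]
  [-43, -15, -6]
  [-33, -36, -15]
Key observation: the optimum is the walk 1->0->2->2, with weight (-6) + 9 + (-9) = -6.
Optimal value attained by: walk 1->0->2->2.
Answer: (M^⊗3)[1][2] = -6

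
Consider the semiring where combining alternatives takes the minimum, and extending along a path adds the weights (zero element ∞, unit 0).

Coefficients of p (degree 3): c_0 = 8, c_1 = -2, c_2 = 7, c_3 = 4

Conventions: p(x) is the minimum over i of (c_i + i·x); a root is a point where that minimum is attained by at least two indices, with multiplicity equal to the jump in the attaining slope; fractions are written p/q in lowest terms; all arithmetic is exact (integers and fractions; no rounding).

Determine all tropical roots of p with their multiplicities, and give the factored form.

hull edge (i=0, c=8) to (i=1, c=-2): slope -10, span 1
hull edge (i=1, c=-2) to (i=3, c=4): slope 3, span 2
Factored form: p(x) = 4 ⊗ (x ⊕ (-3)) ⊗ (x ⊕ (-3)) ⊗ (x ⊕ 10)
Answer: roots = -3 (mult 2), 10 (mult 1)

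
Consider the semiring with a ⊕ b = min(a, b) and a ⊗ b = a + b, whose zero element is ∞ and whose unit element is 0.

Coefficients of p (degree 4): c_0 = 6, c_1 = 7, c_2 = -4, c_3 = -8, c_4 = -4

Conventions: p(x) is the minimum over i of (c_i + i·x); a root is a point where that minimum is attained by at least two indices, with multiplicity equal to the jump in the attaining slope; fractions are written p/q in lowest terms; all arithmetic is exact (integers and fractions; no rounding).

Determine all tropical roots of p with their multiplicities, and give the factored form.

hull edge (i=0, c=6) to (i=2, c=-4): slope -5, span 2
hull edge (i=2, c=-4) to (i=3, c=-8): slope -4, span 1
hull edge (i=3, c=-8) to (i=4, c=-4): slope 4, span 1
Factored form: p(x) = -4 ⊗ (x ⊕ (-4)) ⊗ (x ⊕ 4) ⊗ (x ⊕ 5) ⊗ (x ⊕ 5)
Answer: roots = -4 (mult 1), 4 (mult 1), 5 (mult 2)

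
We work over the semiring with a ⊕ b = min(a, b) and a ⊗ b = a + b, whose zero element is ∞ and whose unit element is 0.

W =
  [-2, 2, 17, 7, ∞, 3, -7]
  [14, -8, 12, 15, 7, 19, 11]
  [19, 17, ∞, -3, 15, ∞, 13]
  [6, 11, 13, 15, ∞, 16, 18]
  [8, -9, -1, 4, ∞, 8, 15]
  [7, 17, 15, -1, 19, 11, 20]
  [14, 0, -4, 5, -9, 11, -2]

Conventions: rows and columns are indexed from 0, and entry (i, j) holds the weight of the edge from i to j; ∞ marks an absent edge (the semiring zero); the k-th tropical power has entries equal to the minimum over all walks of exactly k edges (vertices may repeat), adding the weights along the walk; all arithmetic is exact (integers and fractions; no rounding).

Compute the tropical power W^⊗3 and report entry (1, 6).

W^⊗2:
  [-4, -7, -11, -2, -16, 1, -9]
  [6, -16, 4, 7, -1, 11, 3]
  [3, 6, 9, 12, 4, 13, 11]
  [4, 3, 14, 10, 9, 9, -1]
  [5, -17, 3, -4, -2, 10, 1]
  [5, 9, 12, 10, 11, 10, 0]
  [-1, -18, -10, -7, -11, -1, -4]
W^⊗3:
  [-8, -25, -17, -14, -18, -8, -11]
  [-2, -24, -4, -1, -9, 3, -5]
  [1, -5, 3, 6, 2, 6, -4]
  [2, -5, -5, 4, -10, 7, -3]
  [-3, -25, -5, -2, -10, 2, -6]
  [3, 0, -4, 5, -9, 8, -2]
  [-4, -26, -12, -13, -13, -3, -8]
Key observation: the optimum is the walk 1->1->1->6, with weight (-8) + (-8) + 11 = -5.
Optimal value attained by: walk 1->1->1->6.
Answer: (W^⊗3)[1][6] = -5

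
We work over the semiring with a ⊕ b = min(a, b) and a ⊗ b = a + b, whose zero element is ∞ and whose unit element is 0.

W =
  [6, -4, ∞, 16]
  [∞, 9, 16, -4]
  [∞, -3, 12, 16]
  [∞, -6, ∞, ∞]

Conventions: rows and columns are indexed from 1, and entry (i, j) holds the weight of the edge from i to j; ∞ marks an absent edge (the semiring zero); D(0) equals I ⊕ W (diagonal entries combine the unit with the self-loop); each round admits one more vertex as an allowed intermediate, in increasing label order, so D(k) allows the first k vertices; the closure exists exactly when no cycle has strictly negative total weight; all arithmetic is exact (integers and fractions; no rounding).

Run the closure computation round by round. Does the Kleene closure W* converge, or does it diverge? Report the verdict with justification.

D(0):
  [0, -4, ∞, 16]
  [∞, 0, 16, -4]
  [∞, -3, 0, 16]
  [∞, -6, ∞, 0]
D(1):
  [0, -4, ∞, 16]
  [∞, 0, 16, -4]
  [∞, -3, 0, 16]
  [∞, -6, ∞, 0]
Detection: at round 2, diagonal entry (4, 4) turns strictly negative.
Key observation: the cycle 4->2->4 has total weight (-6) + (-4), which is strictly negative.
Answer: DIVERGES — negative cycle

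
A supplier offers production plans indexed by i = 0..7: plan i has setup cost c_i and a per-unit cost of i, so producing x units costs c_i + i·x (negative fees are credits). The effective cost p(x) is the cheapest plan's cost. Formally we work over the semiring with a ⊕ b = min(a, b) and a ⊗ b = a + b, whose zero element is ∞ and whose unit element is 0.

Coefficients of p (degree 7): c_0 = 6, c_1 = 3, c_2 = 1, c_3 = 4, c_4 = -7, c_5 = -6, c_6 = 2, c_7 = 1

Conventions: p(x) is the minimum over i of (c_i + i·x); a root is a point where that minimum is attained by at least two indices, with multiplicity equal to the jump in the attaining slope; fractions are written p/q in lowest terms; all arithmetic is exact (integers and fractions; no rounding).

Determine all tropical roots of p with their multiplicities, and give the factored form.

hull edge (i=0, c=6) to (i=4, c=-7): slope -13/4, span 4
hull edge (i=4, c=-7) to (i=5, c=-6): slope 1, span 1
hull edge (i=5, c=-6) to (i=7, c=1): slope 7/2, span 2
Factored form: p(x) = 1 ⊗ (x ⊕ (-7/2)) ⊗ (x ⊕ (-7/2)) ⊗ (x ⊕ (-1)) ⊗ (x ⊕ 13/4) ⊗ (x ⊕ 13/4) ⊗ (x ⊕ 13/4) ⊗ (x ⊕ 13/4)
Answer: roots = -7/2 (mult 2), -1 (mult 1), 13/4 (mult 4)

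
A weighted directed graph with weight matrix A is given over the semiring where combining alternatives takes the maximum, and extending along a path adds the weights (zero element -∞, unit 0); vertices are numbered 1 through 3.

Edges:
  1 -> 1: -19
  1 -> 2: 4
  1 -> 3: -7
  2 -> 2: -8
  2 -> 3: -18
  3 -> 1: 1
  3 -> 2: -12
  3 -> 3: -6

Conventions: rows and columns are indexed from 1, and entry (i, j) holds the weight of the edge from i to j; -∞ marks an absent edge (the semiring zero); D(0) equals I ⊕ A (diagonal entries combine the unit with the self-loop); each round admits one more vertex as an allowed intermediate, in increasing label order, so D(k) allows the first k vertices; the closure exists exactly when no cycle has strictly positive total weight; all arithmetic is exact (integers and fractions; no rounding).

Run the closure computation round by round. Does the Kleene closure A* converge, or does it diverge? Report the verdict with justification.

D(0):
  [0, 4, -7]
  [-∞, 0, -18]
  [1, -12, 0]
D(1):
  [0, 4, -7]
  [-∞, 0, -18]
  [1, 5, 0]
D(2):
  [0, 4, -7]
  [-∞, 0, -18]
  [1, 5, 0]
D(3):
  [0, 4, -7]
  [-17, 0, -18]
  [1, 5, 0]
Key observation: every diagonal entry stays at the unit through all rounds, so no improving cycle exists.
Answer: CONVERGES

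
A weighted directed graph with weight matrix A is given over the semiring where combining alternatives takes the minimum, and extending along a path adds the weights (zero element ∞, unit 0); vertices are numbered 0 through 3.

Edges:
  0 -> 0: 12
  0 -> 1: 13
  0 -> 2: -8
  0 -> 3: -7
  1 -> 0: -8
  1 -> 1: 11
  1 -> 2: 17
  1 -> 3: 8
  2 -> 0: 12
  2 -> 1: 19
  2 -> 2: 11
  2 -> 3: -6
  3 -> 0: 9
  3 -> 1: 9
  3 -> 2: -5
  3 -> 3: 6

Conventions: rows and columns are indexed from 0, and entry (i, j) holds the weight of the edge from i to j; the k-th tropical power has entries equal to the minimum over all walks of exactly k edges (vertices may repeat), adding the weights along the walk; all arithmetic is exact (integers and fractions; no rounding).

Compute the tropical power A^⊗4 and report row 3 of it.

A^⊗2:
  [2, 2, -12, -14]
  [3, 5, -16, -15]
  [3, 3, -11, 0]
  [1, 14, 1, -11]
A^⊗3:
  [-6, -5, -19, -18]
  [-6, -6, -20, -22]
  [-5, 8, -5, -17]
  [-2, -2, -16, -6]
A^⊗4:
  [-13, -9, -23, -25]
  [-14, -13, -27, -26]
  [-8, -8, -22, -12]
  [-10, 3, -11, -22]
Answer: row 3 of A^⊗4 = [-10, 3, -11, -22]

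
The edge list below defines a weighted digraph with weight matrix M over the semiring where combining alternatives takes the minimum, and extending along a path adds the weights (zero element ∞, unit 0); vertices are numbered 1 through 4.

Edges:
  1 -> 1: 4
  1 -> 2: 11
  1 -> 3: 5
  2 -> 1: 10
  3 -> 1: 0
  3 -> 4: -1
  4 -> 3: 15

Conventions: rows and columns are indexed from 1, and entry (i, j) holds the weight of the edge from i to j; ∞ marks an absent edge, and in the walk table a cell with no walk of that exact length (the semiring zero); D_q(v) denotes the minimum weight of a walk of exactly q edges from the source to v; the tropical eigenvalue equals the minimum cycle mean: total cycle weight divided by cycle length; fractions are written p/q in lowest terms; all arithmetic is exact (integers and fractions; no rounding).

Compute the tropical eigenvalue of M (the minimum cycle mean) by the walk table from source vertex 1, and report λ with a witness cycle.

q=0: [0, ∞, ∞, ∞]
q=1: [4, 11, 5, ∞]
q=2: [5, 15, 9, 4]
q=3: [9, 16, 10, 8]
q=4: [10, 20, 14, 9]
Optimal cycle mean attained by: cycle 1->3->1, total 5 + 0, length 2.
Answer: λ = 5/2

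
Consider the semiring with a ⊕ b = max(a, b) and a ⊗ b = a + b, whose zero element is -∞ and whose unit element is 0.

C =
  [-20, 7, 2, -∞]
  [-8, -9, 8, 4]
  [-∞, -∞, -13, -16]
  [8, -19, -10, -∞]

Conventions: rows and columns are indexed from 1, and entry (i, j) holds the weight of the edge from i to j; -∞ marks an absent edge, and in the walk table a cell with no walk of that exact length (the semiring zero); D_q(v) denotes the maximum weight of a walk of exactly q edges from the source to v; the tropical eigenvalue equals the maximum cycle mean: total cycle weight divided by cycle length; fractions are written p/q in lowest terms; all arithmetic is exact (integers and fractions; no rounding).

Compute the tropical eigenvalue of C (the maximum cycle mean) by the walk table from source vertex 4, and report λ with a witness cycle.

q=0: [-∞, -∞, -∞, 0]
q=1: [8, -19, -10, -∞]
q=2: [-12, 15, 10, -15]
q=3: [7, 6, 23, 19]
q=4: [27, 14, 14, 10]
Optimal cycle mean attained by: cycle 1->2->4->1, total 7 + 4 + 8, length 3.
Answer: λ = 19/3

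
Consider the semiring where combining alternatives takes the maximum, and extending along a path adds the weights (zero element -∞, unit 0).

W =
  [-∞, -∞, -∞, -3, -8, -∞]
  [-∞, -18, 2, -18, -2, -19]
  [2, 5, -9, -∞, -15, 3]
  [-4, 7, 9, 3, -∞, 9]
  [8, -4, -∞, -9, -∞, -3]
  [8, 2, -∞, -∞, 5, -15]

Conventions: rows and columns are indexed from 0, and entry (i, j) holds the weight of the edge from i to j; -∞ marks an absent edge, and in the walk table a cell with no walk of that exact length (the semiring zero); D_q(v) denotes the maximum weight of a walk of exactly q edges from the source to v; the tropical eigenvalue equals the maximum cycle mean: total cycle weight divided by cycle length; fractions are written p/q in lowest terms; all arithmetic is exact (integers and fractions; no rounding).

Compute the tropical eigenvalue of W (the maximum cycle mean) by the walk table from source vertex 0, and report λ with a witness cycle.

q=0: [0, -∞, -∞, -∞, -∞, -∞]
q=1: [-∞, -∞, -∞, -3, -8, -∞]
q=2: [0, 4, 6, 0, -∞, 6]
q=3: [14, 11, 9, 3, 11, 9]
q=4: [19, 14, 13, 11, 14, 12]
q=5: [22, 18, 20, 16, 17, 20]
q=6: [28, 25, 25, 19, 25, 25]
Optimal cycle mean attained by: cycle 0->3->5->4->0, total (-3) + 9 + 5 + 8, length 4.
Answer: λ = 19/4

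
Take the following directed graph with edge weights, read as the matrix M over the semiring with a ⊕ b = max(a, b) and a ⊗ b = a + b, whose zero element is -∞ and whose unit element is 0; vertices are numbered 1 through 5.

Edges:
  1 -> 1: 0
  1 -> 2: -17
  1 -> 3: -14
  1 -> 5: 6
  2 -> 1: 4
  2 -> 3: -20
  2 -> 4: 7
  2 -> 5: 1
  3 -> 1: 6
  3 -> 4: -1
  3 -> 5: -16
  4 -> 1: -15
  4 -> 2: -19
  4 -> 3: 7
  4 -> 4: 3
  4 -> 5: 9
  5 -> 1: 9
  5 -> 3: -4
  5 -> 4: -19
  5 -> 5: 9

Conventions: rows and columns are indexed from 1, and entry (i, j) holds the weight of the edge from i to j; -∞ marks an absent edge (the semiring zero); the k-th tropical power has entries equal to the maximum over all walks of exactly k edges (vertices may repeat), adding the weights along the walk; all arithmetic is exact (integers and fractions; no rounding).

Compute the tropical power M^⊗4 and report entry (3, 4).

M^⊗2:
  [15, -17, 2, -10, 15]
  [10, -12, 14, 10, 16]
  [6, -11, 6, 2, 12]
  [18, -16, 10, 6, 18]
  [18, -8, 5, -5, 18]
M^⊗3:
  [24, -2, 11, 1, 24]
  [25, -7, 17, 13, 25]
  [21, -11, 9, 5, 21]
  [27, 1, 14, 9, 27]
  [27, 1, 14, 4, 27]
M^⊗4:
  [33, 7, 20, 10, 33]
  [34, 8, 21, 16, 34]
  [30, 4, 17, 8, 30]
  [36, 10, 23, 13, 36]
  [36, 10, 23, 13, 36]
Key observation: the optimum is the walk 3->4->3->4->4, with weight (-1) + 7 + (-1) + 3 = 8.
Optimal value attained by: walk 3->4->3->4->4.
Answer: (M^⊗4)[3][4] = 8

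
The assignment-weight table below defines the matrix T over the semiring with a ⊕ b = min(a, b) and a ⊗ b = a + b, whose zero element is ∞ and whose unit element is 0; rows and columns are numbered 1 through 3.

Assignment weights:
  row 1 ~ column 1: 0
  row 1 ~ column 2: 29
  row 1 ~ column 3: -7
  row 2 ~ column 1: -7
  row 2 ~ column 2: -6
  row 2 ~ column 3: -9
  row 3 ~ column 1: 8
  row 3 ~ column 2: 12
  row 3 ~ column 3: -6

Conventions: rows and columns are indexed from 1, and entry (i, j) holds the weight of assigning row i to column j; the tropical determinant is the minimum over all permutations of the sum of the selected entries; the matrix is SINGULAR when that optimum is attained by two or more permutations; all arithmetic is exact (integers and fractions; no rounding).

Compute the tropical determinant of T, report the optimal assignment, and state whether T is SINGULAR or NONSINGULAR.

σ = (1, 2, 3): 0 + (-6) + (-6) = -12
σ = (1, 3, 2): 0 + (-9) + 12 = 3
σ = (2, 1, 3): 29 + (-7) + (-6) = 16
σ = (2, 3, 1): 29 + (-9) + 8 = 28
σ = (3, 1, 2): (-7) + (-7) + 12 = -2
σ = (3, 2, 1): (-7) + (-6) + 8 = -5
Optimal value attained by: σ = (1, 2, 3).
Answer: det⊕(T) = -12; verdict: NONSINGULAR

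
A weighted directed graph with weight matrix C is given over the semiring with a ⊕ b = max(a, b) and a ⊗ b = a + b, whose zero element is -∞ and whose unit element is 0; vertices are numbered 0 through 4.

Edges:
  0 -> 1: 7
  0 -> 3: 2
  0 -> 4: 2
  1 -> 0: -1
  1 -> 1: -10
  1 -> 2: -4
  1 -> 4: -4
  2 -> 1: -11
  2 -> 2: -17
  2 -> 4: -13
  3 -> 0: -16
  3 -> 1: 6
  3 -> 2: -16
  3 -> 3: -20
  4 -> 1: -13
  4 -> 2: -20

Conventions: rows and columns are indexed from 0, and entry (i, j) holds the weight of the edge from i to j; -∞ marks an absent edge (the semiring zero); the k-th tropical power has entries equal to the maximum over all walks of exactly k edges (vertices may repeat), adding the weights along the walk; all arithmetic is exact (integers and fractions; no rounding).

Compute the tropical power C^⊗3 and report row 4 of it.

C^⊗2:
  [6, 8, 3, -18, 3]
  [-11, 6, -14, 1, 1]
  [-12, -21, -15, -∞, -15]
  [5, -4, 2, -14, 2]
  [-14, -23, -17, -∞, -17]
C^⊗3:
  [7, 13, 4, 8, 8]
  [5, 7, 2, -9, 2]
  [-22, -5, -25, -10, -10]
  [-5, 12, -8, 7, 7]
  [-24, -7, -27, -12, -12]
Answer: row 4 of C^⊗3 = [-24, -7, -27, -12, -12]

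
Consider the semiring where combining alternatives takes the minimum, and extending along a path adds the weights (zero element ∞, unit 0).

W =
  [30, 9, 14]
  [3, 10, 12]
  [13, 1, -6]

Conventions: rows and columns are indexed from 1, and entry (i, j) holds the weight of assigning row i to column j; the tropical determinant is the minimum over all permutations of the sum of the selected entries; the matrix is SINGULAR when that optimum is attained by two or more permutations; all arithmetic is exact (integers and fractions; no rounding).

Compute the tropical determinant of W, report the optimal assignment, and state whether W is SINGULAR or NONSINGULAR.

σ = (1, 2, 3): 30 + 10 + (-6) = 34
σ = (1, 3, 2): 30 + 12 + 1 = 43
σ = (2, 1, 3): 9 + 3 + (-6) = 6
σ = (2, 3, 1): 9 + 12 + 13 = 34
σ = (3, 1, 2): 14 + 3 + 1 = 18
σ = (3, 2, 1): 14 + 10 + 13 = 37
Optimal value attained by: σ = (2, 1, 3).
Answer: det⊕(W) = 6; verdict: NONSINGULAR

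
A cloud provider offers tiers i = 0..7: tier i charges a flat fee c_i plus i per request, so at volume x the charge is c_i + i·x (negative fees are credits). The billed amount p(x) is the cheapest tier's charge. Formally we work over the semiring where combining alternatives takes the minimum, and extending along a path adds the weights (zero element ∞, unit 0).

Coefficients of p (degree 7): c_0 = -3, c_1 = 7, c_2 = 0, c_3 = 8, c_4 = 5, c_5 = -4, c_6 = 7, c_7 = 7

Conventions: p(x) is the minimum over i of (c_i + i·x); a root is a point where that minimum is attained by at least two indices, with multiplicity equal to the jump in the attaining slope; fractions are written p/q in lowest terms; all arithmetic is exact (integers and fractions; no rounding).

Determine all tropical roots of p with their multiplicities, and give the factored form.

hull edge (i=0, c=-3) to (i=5, c=-4): slope -1/5, span 5
hull edge (i=5, c=-4) to (i=7, c=7): slope 11/2, span 2
Factored form: p(x) = 7 ⊗ (x ⊕ (-11/2)) ⊗ (x ⊕ (-11/2)) ⊗ (x ⊕ 1/5) ⊗ (x ⊕ 1/5) ⊗ (x ⊕ 1/5) ⊗ (x ⊕ 1/5) ⊗ (x ⊕ 1/5)
Answer: roots = -11/2 (mult 2), 1/5 (mult 5)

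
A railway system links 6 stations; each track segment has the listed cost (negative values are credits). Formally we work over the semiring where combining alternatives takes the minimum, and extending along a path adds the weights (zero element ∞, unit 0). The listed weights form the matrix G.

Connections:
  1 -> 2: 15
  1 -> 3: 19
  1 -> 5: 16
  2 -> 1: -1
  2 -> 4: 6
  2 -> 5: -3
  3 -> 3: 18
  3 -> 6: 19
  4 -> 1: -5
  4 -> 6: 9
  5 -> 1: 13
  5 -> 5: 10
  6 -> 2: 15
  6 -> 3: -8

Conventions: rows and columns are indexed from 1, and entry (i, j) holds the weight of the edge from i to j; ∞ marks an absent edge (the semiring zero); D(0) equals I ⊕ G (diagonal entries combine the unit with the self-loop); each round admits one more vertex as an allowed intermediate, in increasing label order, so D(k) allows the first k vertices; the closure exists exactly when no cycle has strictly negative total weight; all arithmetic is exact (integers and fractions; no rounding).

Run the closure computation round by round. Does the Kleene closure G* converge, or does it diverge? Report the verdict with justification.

D(0):
  [0, 15, 19, ∞, 16, ∞]
  [-1, 0, ∞, 6, -3, ∞]
  [∞, ∞, 0, ∞, ∞, 19]
  [-5, ∞, ∞, 0, ∞, 9]
  [13, ∞, ∞, ∞, 0, ∞]
  [∞, 15, -8, ∞, ∞, 0]
D(1):
  [0, 15, 19, ∞, 16, ∞]
  [-1, 0, 18, 6, -3, ∞]
  [∞, ∞, 0, ∞, ∞, 19]
  [-5, 10, 14, 0, 11, 9]
  [13, 28, 32, ∞, 0, ∞]
  [∞, 15, -8, ∞, ∞, 0]
D(2):
  [0, 15, 19, 21, 12, ∞]
  [-1, 0, 18, 6, -3, ∞]
  [∞, ∞, 0, ∞, ∞, 19]
  [-5, 10, 14, 0, 7, 9]
  [13, 28, 32, 34, 0, ∞]
  [14, 15, -8, 21, 12, 0]
D(3):
  [0, 15, 19, 21, 12, 38]
  [-1, 0, 18, 6, -3, 37]
  [∞, ∞, 0, ∞, ∞, 19]
  [-5, 10, 14, 0, 7, 9]
  [13, 28, 32, 34, 0, 51]
  [14, 15, -8, 21, 12, 0]
D(4):
  [0, 15, 19, 21, 12, 30]
  [-1, 0, 18, 6, -3, 15]
  [∞, ∞, 0, ∞, ∞, 19]
  [-5, 10, 14, 0, 7, 9]
  [13, 28, 32, 34, 0, 43]
  [14, 15, -8, 21, 12, 0]
D(5):
  [0, 15, 19, 21, 12, 30]
  [-1, 0, 18, 6, -3, 15]
  [∞, ∞, 0, ∞, ∞, 19]
  [-5, 10, 14, 0, 7, 9]
  [13, 28, 32, 34, 0, 43]
  [14, 15, -8, 21, 12, 0]
D(6):
  [0, 15, 19, 21, 12, 30]
  [-1, 0, 7, 6, -3, 15]
  [33, 34, 0, 40, 31, 19]
  [-5, 10, 1, 0, 7, 9]
  [13, 28, 32, 34, 0, 43]
  [14, 15, -8, 21, 12, 0]
Key observation: every diagonal entry stays at the unit through all rounds, so no improving cycle exists.
Answer: CONVERGES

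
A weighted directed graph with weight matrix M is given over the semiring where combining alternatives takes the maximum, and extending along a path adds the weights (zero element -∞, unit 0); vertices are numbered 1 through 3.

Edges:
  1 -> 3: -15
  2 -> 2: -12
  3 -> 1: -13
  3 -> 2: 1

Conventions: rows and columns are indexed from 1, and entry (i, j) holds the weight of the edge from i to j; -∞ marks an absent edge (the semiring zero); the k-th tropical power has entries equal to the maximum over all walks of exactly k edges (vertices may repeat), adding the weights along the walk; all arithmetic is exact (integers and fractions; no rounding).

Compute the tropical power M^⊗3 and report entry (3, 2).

M^⊗2:
  [-28, -14, -∞]
  [-∞, -24, -∞]
  [-∞, -11, -28]
M^⊗3:
  [-∞, -26, -43]
  [-∞, -36, -∞]
  [-41, -23, -∞]
Key observation: the optimum is the walk 3->2->2->2, with weight 1 + (-12) + (-12) = -23.
Optimal value attained by: walk 3->2->2->2.
Answer: (M^⊗3)[3][2] = -23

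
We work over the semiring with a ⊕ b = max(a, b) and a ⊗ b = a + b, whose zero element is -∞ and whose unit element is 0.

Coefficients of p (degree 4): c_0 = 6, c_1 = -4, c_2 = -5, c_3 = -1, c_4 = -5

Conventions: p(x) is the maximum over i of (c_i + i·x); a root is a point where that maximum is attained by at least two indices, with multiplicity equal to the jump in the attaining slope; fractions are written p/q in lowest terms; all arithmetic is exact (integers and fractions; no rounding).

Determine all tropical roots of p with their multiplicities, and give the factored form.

hull edge (i=0, c=6) to (i=3, c=-1): slope -7/3, span 3
hull edge (i=3, c=-1) to (i=4, c=-5): slope -4, span 1
Factored form: p(x) = -5 ⊗ (x ⊕ 7/3) ⊗ (x ⊕ 7/3) ⊗ (x ⊕ 7/3) ⊗ (x ⊕ 4)
Answer: roots = 7/3 (mult 3), 4 (mult 1)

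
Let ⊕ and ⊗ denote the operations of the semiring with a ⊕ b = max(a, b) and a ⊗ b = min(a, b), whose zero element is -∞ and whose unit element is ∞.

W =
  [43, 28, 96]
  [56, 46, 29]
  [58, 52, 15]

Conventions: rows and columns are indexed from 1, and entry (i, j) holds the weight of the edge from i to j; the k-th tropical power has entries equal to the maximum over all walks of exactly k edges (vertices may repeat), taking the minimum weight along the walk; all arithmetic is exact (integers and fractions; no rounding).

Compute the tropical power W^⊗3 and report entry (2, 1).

W^⊗2:
  [58, 52, 43]
  [46, 46, 56]
  [52, 46, 58]
W^⊗3:
  [52, 46, 58]
  [56, 52, 46]
  [58, 52, 52]
Key observation: the optimum is the walk 2->1->3->1, with weight 56 min 96 min 58 = 56.
Optimal value attained by: walk 2->1->3->1.
Answer: (W^⊗3)[2][1] = 56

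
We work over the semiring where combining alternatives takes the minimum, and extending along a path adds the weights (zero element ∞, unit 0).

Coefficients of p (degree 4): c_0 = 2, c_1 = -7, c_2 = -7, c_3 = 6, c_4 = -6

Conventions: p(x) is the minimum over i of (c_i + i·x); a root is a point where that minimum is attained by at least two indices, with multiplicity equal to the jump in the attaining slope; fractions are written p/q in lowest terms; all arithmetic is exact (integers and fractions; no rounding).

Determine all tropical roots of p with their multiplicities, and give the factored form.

hull edge (i=0, c=2) to (i=1, c=-7): slope -9, span 1
hull edge (i=1, c=-7) to (i=2, c=-7): slope 0, span 1
hull edge (i=2, c=-7) to (i=4, c=-6): slope 1/2, span 2
Factored form: p(x) = -6 ⊗ (x ⊕ (-1/2)) ⊗ (x ⊕ (-1/2)) ⊗ (x ⊕ 0) ⊗ (x ⊕ 9)
Answer: roots = -1/2 (mult 2), 0 (mult 1), 9 (mult 1)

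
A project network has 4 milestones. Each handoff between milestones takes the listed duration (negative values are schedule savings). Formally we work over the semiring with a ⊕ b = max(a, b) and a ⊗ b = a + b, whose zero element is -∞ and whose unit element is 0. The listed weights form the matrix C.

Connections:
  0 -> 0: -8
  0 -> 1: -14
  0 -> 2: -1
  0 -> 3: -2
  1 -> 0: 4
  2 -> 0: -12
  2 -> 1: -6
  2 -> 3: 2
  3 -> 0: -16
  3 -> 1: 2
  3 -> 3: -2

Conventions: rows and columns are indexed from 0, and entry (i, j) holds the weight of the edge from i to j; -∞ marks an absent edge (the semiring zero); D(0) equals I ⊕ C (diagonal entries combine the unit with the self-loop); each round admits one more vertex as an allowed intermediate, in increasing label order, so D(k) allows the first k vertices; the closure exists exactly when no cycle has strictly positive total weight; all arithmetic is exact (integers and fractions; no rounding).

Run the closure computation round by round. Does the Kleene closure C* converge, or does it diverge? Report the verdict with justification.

D(0):
  [0, -14, -1, -2]
  [4, 0, -∞, -∞]
  [-12, -6, 0, 2]
  [-16, 2, -∞, 0]
D(1):
  [0, -14, -1, -2]
  [4, 0, 3, 2]
  [-12, -6, 0, 2]
  [-16, 2, -17, 0]
Detection: at round 2, diagonal entry (3, 3) turns strictly positive.
Key observation: the cycle 3->1->0->3 has total weight 2 + 4 + (-2), which is strictly positive.
Answer: DIVERGES — positive cycle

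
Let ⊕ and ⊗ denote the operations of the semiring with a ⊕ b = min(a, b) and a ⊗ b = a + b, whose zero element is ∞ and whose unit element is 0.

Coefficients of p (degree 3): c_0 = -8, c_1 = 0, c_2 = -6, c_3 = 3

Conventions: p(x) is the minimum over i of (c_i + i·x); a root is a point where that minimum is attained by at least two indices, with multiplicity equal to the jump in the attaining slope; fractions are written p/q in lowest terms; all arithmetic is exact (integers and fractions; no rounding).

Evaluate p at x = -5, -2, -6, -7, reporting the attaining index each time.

p(-5) = min(-8+0·(-5)=-8, 0+1·(-5)=-5, -6+2·(-5)=-16, 3+3·(-5)=-12) = -16 (attained by i=2)
p(-2) = min(-8+0·(-2)=-8, 0+1·(-2)=-2, -6+2·(-2)=-10, 3+3·(-2)=-3) = -10 (attained by i=2)
p(-6) = min(-8+0·(-6)=-8, 0+1·(-6)=-6, -6+2·(-6)=-18, 3+3·(-6)=-15) = -18 (attained by i=2)
p(-7) = min(-8+0·(-7)=-8, 0+1·(-7)=-7, -6+2·(-7)=-20, 3+3·(-7)=-18) = -20 (attained by i=2)
Answer: p(-5) = -16; p(-2) = -10; p(-6) = -18; p(-7) = -20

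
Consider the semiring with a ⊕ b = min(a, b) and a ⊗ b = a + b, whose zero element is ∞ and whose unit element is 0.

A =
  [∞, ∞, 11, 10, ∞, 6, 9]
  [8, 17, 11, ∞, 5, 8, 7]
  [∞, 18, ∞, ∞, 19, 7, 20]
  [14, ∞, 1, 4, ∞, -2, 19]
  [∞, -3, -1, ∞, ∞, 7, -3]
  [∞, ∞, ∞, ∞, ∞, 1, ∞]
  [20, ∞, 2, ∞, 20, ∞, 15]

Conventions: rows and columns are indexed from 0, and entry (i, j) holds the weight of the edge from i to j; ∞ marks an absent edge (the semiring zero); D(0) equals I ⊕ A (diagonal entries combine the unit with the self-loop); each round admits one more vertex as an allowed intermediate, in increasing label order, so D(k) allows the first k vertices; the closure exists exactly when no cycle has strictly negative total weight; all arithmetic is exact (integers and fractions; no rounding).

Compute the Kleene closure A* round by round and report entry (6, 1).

D(0):
  [0, ∞, 11, 10, ∞, 6, 9]
  [8, 0, 11, ∞, 5, 8, 7]
  [∞, 18, 0, ∞, 19, 7, 20]
  [14, ∞, 1, 0, ∞, -2, 19]
  [∞, -3, -1, ∞, 0, 7, -3]
  [∞, ∞, ∞, ∞, ∞, 0, ∞]
  [20, ∞, 2, ∞, 20, ∞, 0]
D(1):
  [0, ∞, 11, 10, ∞, 6, 9]
  [8, 0, 11, 18, 5, 8, 7]
  [∞, 18, 0, ∞, 19, 7, 20]
  [14, ∞, 1, 0, ∞, -2, 19]
  [∞, -3, -1, ∞, 0, 7, -3]
  [∞, ∞, ∞, ∞, ∞, 0, ∞]
  [20, ∞, 2, 30, 20, 26, 0]
D(2):
  [0, ∞, 11, 10, ∞, 6, 9]
  [8, 0, 11, 18, 5, 8, 7]
  [26, 18, 0, 36, 19, 7, 20]
  [14, ∞, 1, 0, ∞, -2, 19]
  [5, -3, -1, 15, 0, 5, -3]
  [∞, ∞, ∞, ∞, ∞, 0, ∞]
  [20, ∞, 2, 30, 20, 26, 0]
D(3):
  [0, 29, 11, 10, 30, 6, 9]
  [8, 0, 11, 18, 5, 8, 7]
  [26, 18, 0, 36, 19, 7, 20]
  [14, 19, 1, 0, 20, -2, 19]
  [5, -3, -1, 15, 0, 5, -3]
  [∞, ∞, ∞, ∞, ∞, 0, ∞]
  [20, 20, 2, 30, 20, 9, 0]
D(4):
  [0, 29, 11, 10, 30, 6, 9]
  [8, 0, 11, 18, 5, 8, 7]
  [26, 18, 0, 36, 19, 7, 20]
  [14, 19, 1, 0, 20, -2, 19]
  [5, -3, -1, 15, 0, 5, -3]
  [∞, ∞, ∞, ∞, ∞, 0, ∞]
  [20, 20, 2, 30, 20, 9, 0]
D(5):
  [0, 27, 11, 10, 30, 6, 9]
  [8, 0, 4, 18, 5, 8, 2]
  [24, 16, 0, 34, 19, 7, 16]
  [14, 17, 1, 0, 20, -2, 17]
  [5, -3, -1, 15, 0, 5, -3]
  [∞, ∞, ∞, ∞, ∞, 0, ∞]
  [20, 17, 2, 30, 20, 9, 0]
D(6):
  [0, 27, 11, 10, 30, 6, 9]
  [8, 0, 4, 18, 5, 8, 2]
  [24, 16, 0, 34, 19, 7, 16]
  [14, 17, 1, 0, 20, -2, 17]
  [5, -3, -1, 15, 0, 5, -3]
  [∞, ∞, ∞, ∞, ∞, 0, ∞]
  [20, 17, 2, 30, 20, 9, 0]
D(7):
  [0, 26, 11, 10, 29, 6, 9]
  [8, 0, 4, 18, 5, 8, 2]
  [24, 16, 0, 34, 19, 7, 16]
  [14, 17, 1, 0, 20, -2, 17]
  [5, -3, -1, 15, 0, 5, -3]
  [∞, ∞, ∞, ∞, ∞, 0, ∞]
  [20, 17, 2, 30, 20, 9, 0]
Answer: A*[6][1] = 17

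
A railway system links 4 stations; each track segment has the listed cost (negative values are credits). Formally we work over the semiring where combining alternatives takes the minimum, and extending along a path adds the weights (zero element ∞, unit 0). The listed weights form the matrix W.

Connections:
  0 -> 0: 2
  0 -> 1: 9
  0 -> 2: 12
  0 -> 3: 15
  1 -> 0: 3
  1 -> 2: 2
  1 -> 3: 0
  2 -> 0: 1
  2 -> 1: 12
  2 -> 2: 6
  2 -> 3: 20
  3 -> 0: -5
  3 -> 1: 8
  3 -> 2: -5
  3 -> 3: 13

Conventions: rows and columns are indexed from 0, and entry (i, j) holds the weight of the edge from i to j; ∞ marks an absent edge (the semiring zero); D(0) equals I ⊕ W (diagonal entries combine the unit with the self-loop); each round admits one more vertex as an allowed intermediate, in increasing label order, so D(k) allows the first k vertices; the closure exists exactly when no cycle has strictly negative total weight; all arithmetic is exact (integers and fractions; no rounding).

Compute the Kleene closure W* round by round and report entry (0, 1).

D(0):
  [0, 9, 12, 15]
  [3, 0, 2, 0]
  [1, 12, 0, 20]
  [-5, 8, -5, 0]
D(1):
  [0, 9, 12, 15]
  [3, 0, 2, 0]
  [1, 10, 0, 16]
  [-5, 4, -5, 0]
D(2):
  [0, 9, 11, 9]
  [3, 0, 2, 0]
  [1, 10, 0, 10]
  [-5, 4, -5, 0]
D(3):
  [0, 9, 11, 9]
  [3, 0, 2, 0]
  [1, 10, 0, 10]
  [-5, 4, -5, 0]
D(4):
  [0, 9, 4, 9]
  [-5, 0, -5, 0]
  [1, 10, 0, 10]
  [-5, 4, -5, 0]
Answer: W*[0][1] = 9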